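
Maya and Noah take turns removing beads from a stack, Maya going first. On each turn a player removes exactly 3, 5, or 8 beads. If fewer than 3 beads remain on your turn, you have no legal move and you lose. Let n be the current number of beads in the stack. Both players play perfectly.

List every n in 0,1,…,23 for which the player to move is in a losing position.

0, 1, 2, 11, 12, 13, 22, 23

Positions with no move are L. A position that does have a move is losing for the player to move precisely when every available move leads to a winning position for the opponent. Fill in the labels:
n=0: no move → L
n=1: no move → L
n=2: no move → L
n=3: W (go to 0, an L position)
n=4: W (go to 1, an L position)
n=5: W (go to 2, an L position)
n=6: W (go to 1, an L position)
n=7: W (go to 2, an L position)
n=8: W (go to 0, an L position)
n=9: W (go to 1, an L position)
n=10: W (go to 2, an L position)
n=11: L (options 8(W), 6(W), 3(W) are all W)
n=12: L (options 9(W), 7(W), 4(W) are all W)
n=13: L (options 10(W), 8(W), 5(W) are all W)
n=14: W (go to 11, an L position)
n=15: W (go to 12, an L position)
n=16: W (go to 13, an L position)
n=17: W (go to 12, an L position)
n=18: W (go to 13, an L position)
n=19: W (go to 11, an L position)
n=20: W (go to 12, an L position)
n=21: W (go to 13, an L position)
n=22: L (options 19(W), 17(W), 14(W) are all W)
n=23: L (options 20(W), 18(W), 15(W) are all W)
The losing starting values of n are exactly the entries labelled L in this table (8 of them).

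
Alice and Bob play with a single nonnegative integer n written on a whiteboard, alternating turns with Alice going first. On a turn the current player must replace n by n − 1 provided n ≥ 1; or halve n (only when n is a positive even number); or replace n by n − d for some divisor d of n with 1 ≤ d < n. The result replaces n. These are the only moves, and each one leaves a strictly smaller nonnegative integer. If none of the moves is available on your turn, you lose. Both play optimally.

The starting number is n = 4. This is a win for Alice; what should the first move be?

Move to 2.

Label each position W (a win for the player to move) or L (a loss). A position with no legal move is L; any other position is W exactly when some move reaches an L, and L when every move reaches a W.
n=0: no move → L
n=1: reaches L-position 0 → W
n=2: only reaches 1(W), which is W → L
n=3: reaches L-position 2 → W
n=4: reaches L-position 2 → W
From 4, the L positions reachable in one move are: 2.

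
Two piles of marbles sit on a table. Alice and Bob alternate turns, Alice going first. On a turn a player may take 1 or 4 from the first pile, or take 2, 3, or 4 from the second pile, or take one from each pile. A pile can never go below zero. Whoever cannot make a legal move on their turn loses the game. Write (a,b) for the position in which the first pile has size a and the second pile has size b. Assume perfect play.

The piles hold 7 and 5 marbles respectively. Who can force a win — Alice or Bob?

Compute win/loss labels from the base case upward. A position with no move is L. Any other position is W if it can reach an L in one move, else L.
No move ever increases a pile, so every position that can arise here has a ≤ 7 and b ≤ 5; it is enough to label the cells with 0 ≤ a ≤ 7 and 0 ≤ b ≤ 5.
Every move lowers a or b (never raises either), so fill the grid row by row in increasing a, and left to right within a row: each cell's successors are then already labelled.
      b=0  b=1  b=2  b=3  b=4  b=5
a=0:    L    L    W    W    W    W
a=1:    W    W    W    L    L    W
a=2:    L    L    W    W    W    W
a=3:    W    W    W    L    L    W
a=4:    W    W    L    W    W    W
a=5:    L    L    W    W    W    W
a=6:    W    W    W    L    L    W
a=7:    L    L    W    W    W    W
Cells with no legal move (terminal, hence L): (0,0), (0,1).
The remaining L cells, each justified by listing all of its moves:
(1,3): moves to (0,3)(W), (1,1)(W), (1,0)(W), (0,2)(W); every one is W ⇒ L
(1,4): moves to (0,4)(W), (1,2)(W), (1,1)(W), (1,0)(W), (0,3)(W); every one is W ⇒ L
(2,0): the only move is to (1,0)(W), a W ⇒ L
(2,1): moves to (1,1)(W), (1,0)(W); every one is W ⇒ L
(3,3): moves to (2,3)(W), (3,1)(W), (3,0)(W), (2,2)(W); every one is W ⇒ L
(3,4): moves to (2,4)(W), (3,2)(W), (3,1)(W), (3,0)(W), (2,3)(W); every one is W ⇒ L
(4,2): moves to (3,2)(W), (0,2)(W), (4,0)(W), (3,1)(W); every one is W ⇒ L
(5,0): moves to (4,0)(W), (1,0)(W); every one is W ⇒ L
(5,1): moves to (4,1)(W), (1,1)(W), (4,0)(W); every one is W ⇒ L
(6,3): moves to (5,3)(W), (2,3)(W), (6,1)(W), (6,0)(W), (5,2)(W); every one is W ⇒ L
(6,4): moves to (5,4)(W), (2,4)(W), (6,2)(W), (6,1)(W), (6,0)(W), (5,3)(W); every one is W ⇒ L
(7,0): moves to (6,0)(W), (3,0)(W); every one is W ⇒ L
(7,1): moves to (6,1)(W), (3,1)(W), (6,0)(W); every one is W ⇒ L
Every other cell has at least one move into one of the L cells above, so it is W.
The starting position (7,5) is W: Alice should move to (7,1), handing over an L position.

Alice wins.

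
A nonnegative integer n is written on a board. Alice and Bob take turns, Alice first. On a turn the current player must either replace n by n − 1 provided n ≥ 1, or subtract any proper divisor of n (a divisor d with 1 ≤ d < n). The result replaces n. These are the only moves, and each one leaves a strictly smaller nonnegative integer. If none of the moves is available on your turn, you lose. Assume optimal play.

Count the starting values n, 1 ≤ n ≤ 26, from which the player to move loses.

Use the standard recursion: the mover loses at a terminal position; elsewhere, the mover wins exactly when some move hands the opponent an L position.
n=0: no move → L
n=1: W (go to 0, an L position)
n=2: L (sole option 1(W) is W)
n=3: W (go to 2, an L position)
n=4: W (go to 2, an L position)
n=5: L (sole option 4(W) is W)
n=6: W (go to 5, an L position)
n=7: L (sole option 6(W) is W)
n=8: W (go to 7, an L position)
n=9: L (options 6(W), 8(W) are all W)
n=10: W (go to 5, an L position)
n=11: L (sole option 10(W) is W)
n=12: W (go to 9, an L position)
n=13: L (sole option 12(W) is W)
n=14: W (go to 7, an L position)
n=15: L (options 10(W), 12(W), 14(W) are all W)
n=16: W (go to 15, an L position)
n=17: L (sole option 16(W) is W)
n=18: W (go to 9, an L position)
n=19: L (sole option 18(W) is W)
n=20: W (go to 15, an L position)
n=21: L (options 14(W), 18(W), 20(W) are all W)
n=22: W (go to 11, an L position)
n=23: L (sole option 22(W) is W)
n=24: W (go to 21, an L position)
n=25: L (options 20(W), 24(W) are all W)
n=26: W (go to 13, an L position)
L entries with 1 ≤ n ≤ 26 (n=0 is outside the asked range and is not counted): n = 2, 5, 7, 9, 11, 13, 15, 17, 19, 21, 23, 25; that makes 12.

12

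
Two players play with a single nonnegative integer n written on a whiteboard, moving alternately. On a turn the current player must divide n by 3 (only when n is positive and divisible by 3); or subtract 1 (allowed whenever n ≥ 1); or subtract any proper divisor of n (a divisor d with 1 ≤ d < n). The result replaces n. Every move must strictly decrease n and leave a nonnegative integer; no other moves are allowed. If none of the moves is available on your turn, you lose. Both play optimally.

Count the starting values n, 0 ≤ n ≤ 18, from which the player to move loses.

8

Classify positions by backward induction: terminal positions (no move available) are L. From any other position, the mover wins iff some move reaches an L.
n=0: no move → L
n=1: reaches L-position 0 → W
n=2: only reaches 1(W), which is W → L
n=3: reaches L-position 2 → W
n=4: reaches L-position 2 → W
n=5: only reaches 4(W), which is W → L
n=6: reaches L-position 2 → W
n=7: only reaches 6(W), which is W → L
n=8: reaches L-position 7 → W
n=9: only reaches 3(W), 6(W), 8(W), all W → L
n=10: reaches L-position 5 → W
n=11: only reaches 10(W), which is W → L
n=12: reaches L-position 9 → W
n=13: only reaches 12(W), which is W → L
n=14: reaches L-position 7 → W
n=15: reaches L-position 5 → W
n=16: only reaches 8(W), 12(W), 14(W), 15(W), all W → L
n=17: reaches L-position 16 → W
n=18: reaches L-position 9 → W
L entries with 0 ≤ n ≤ 18: n = 0, 2, 5, 7, 9, 11, 13, 16; that makes 8.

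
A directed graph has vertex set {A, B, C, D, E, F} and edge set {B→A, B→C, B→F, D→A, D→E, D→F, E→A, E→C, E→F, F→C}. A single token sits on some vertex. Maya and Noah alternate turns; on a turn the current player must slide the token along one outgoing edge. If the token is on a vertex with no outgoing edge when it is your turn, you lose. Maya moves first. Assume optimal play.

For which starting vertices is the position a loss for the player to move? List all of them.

A, C

Work bottom-up. With no move the player to move loses. Otherwise the position is W if at least one move leads to an L position for the opponent, and L if every move leads to a W.
Every edge goes from a vertex to one that appears earlier in the order A, C, F, E, B, D, so processing vertices in that order labels each vertex after all of its successors.
A: no outgoing edge → L
C: no outgoing edge → L
F: reaches L-position C → W
E: reaches L-position C → W
B: reaches L-position C → W
D: reaches L-position A → W
Reading off the rows marked L gives the requested list; there are 2 such vertices.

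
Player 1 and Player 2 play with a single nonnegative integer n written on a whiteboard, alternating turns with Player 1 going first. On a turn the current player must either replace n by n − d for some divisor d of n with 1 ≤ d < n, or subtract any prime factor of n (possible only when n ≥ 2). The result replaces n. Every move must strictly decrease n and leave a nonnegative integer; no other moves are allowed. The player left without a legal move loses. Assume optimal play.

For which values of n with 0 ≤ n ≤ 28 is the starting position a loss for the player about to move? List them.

Label each position W (a win for the player to move) or L (a loss). A position with no legal move is L; any other position is W exactly when some move reaches an L, and L when every move reaches a W.
n=0: no move → L
n=1: no move → L
n=2: W (go to 0, an L position)
n=3: W (go to 0, an L position)
n=4: L (options 2(W), 3(W) are all W)
n=5: W (go to 0, an L position)
n=6: W (go to 4, an L position)
n=7: W (go to 0, an L position)
n=8: W (go to 4, an L position)
n=9: L (options 6(W), 8(W) are all W)
n=10: W (go to 9, an L position)
n=11: W (go to 0, an L position)
n=12: W (go to 9, an L position)
n=13: W (go to 0, an L position)
n=14: L (options 7(W), 12(W), 13(W) are all W)
n=15: W (go to 14, an L position)
n=16: W (go to 14, an L position)
n=17: W (go to 0, an L position)
n=18: W (go to 9, an L position)
n=19: W (go to 0, an L position)
n=20: L (options 10(W), 15(W), 16(W), 18(W), 19(W) are all W)
n=21: W (go to 14, an L position)
n=22: W (go to 20, an L position)
n=23: W (go to 0, an L position)
n=24: W (go to 20, an L position)
n=25: W (go to 20, an L position)
n=26: L (options 13(W), 24(W), 25(W) are all W)
n=27: W (go to 26, an L position)
n=28: W (go to 14, an L position)
Reading off the rows marked L gives the requested list; there are 7 such values of n.

0, 1, 4, 9, 14, 20, 26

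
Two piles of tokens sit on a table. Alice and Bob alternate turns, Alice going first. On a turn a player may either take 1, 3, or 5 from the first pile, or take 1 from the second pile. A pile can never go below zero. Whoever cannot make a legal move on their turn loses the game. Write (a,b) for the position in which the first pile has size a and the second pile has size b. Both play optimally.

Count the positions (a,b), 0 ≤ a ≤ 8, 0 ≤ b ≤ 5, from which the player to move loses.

Compute win/loss labels from the base case upward. A position with no move is L. Any other position is W if it can reach an L in one move, else L.
Every move lowers a or b (never raises either), so fill the grid row by row in increasing a, and left to right within a row: each cell's successors are then already labelled.
      b=0  b=1  b=2  b=3  b=4  b=5
a=0:    L    W    L    W    L    W
a=1:    W    L    W    L    W    L
a=2:    L    W    L    W    L    W
a=3:    W    L    W    L    W    L
a=4:    L    W    L    W    L    W
a=5:    W    L    W    L    W    L
a=6:    L    W    L    W    L    W
a=7:    W    L    W    L    W    L
a=8:    L    W    L    W    L    W
Cells with no legal move (terminal, hence L): (0,0).
The remaining L cells, each justified by listing all of its moves:
(0,2): only reaches (0,1)(W), which is W → L
(0,4): only reaches (0,3)(W), which is W → L
(1,1): only reaches (0,1)(W), (1,0)(W), all W → L
(1,3): only reaches (0,3)(W), (1,2)(W), all W → L
(1,5): only reaches (0,5)(W), (1,4)(W), all W → L
(2,0): only reaches (1,0)(W), which is W → L
(2,2): only reaches (1,2)(W), (2,1)(W), all W → L
(2,4): only reaches (1,4)(W), (2,3)(W), all W → L
(3,1): only reaches (2,1)(W), (0,1)(W), (3,0)(W), all W → L
(3,3): only reaches (2,3)(W), (0,3)(W), (3,2)(W), all W → L
(3,5): only reaches (2,5)(W), (0,5)(W), (3,4)(W), all W → L
(4,0): only reaches (3,0)(W), (1,0)(W), all W → L
(4,2): only reaches (3,2)(W), (1,2)(W), (4,1)(W), all W → L
(4,4): only reaches (3,4)(W), (1,4)(W), (4,3)(W), all W → L
(5,1): only reaches (4,1)(W), (2,1)(W), (0,1)(W), (5,0)(W), all W → L
(5,3): only reaches (4,3)(W), (2,3)(W), (0,3)(W), (5,2)(W), all W → L
(5,5): only reaches (4,5)(W), (2,5)(W), (0,5)(W), (5,4)(W), all W → L
(6,0): only reaches (5,0)(W), (3,0)(W), (1,0)(W), all W → L
(6,2): only reaches (5,2)(W), (3,2)(W), (1,2)(W), (6,1)(W), all W → L
(6,4): only reaches (5,4)(W), (3,4)(W), (1,4)(W), (6,3)(W), all W → L
(7,1): only reaches (6,1)(W), (4,1)(W), (2,1)(W), (7,0)(W), all W → L
(7,3): only reaches (6,3)(W), (4,3)(W), (2,3)(W), (7,2)(W), all W → L
(7,5): only reaches (6,5)(W), (4,5)(W), (2,5)(W), (7,4)(W), all W → L
(8,0): only reaches (7,0)(W), (5,0)(W), (3,0)(W), all W → L
(8,2): only reaches (7,2)(W), (5,2)(W), (3,2)(W), (8,1)(W), all W → L
(8,4): only reaches (7,4)(W), (5,4)(W), (3,4)(W), (8,3)(W), all W → L
Every other cell has at least one move into one of the L cells above, so it is W.
L cells per row: a=0: 3, a=1: 3, a=2: 3, a=3: 3, a=4: 3, a=5: 3, a=6: 3, a=7: 3, a=8: 3; total 27.

27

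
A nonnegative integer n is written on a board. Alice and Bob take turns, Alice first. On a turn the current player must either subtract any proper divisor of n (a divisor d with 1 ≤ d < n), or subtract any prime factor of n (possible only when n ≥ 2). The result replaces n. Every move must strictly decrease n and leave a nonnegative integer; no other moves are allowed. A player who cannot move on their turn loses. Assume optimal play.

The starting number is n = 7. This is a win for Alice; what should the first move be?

Move to 0.

Positions with no move are L. A position that does have a move is losing for the player to move precisely when every available move leads to a winning position for the opponent. Fill in the labels:
n=0: no move → L
n=1: no move → L
n=2: →0(L), so W
n=3: →0(L), so W
n=4: →2(W), 3(W) — all W, so L
n=5: →0(L), so W
n=6: →4(L), so W
n=7: →0(L), so W
From 7, the L positions reachable in one move are: 0.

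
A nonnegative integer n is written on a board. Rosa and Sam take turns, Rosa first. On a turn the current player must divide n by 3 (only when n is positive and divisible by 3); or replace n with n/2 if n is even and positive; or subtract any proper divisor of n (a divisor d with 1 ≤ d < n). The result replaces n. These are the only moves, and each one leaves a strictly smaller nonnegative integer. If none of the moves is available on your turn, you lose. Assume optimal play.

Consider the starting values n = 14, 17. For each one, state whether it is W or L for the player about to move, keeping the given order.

14: W, 17: L

Compute win/loss labels from the base case upward. A position with no move is L. Any other position is W if it can reach an L in one move, else L.
n=0: no move → L
n=1: no move → L
n=2: can move to 1, which is L ⇒ W
n=3: can move to 1, which is L ⇒ W
n=4: moves to 2(W), 3(W); every one is W ⇒ L
n=5: can move to 4, which is L ⇒ W
n=6: can move to 4, which is L ⇒ W
n=7: the only move is to 6(W), a W ⇒ L
n=8: can move to 4, which is L ⇒ W
n=9: moves to 3(W), 6(W), 8(W); every one is W ⇒ L
n=10: can move to 9, which is L ⇒ W
n=11: the only move is to 10(W), a W ⇒ L
n=12: can move to 4, which is L ⇒ W
n=13: the only move is to 12(W), a W ⇒ L
n=14: can move to 7, which is L ⇒ W
n=15: moves to 5(W), 10(W), 12(W), 14(W); every one is W ⇒ L
n=16: can move to 15, which is L ⇒ W
n=17: the only move is to 16(W), a W ⇒ L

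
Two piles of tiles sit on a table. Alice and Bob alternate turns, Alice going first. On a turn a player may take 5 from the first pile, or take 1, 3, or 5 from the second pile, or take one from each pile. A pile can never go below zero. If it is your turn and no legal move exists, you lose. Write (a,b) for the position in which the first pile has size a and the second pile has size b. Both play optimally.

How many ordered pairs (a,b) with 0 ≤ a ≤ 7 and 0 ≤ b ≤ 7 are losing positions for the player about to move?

Positions with no move are L. A position that does have a move is losing for the player to move precisely when every available move leads to a winning position for the opponent. Fill in the labels:
Every move lowers a or b (never raises either), so fill the grid row by row in increasing a, and left to right within a row: each cell's successors are then already labelled.
      b=0  b=1  b=2  b=3  b=4  b=5  b=6  b=7
a=0:    L    W    L    W    L    W    L    W
a=1:    L    W    L    W    L    W    L    W
a=2:    L    W    L    W    L    W    L    W
a=3:    L    W    L    W    L    W    L    W
a=4:    L    W    L    W    L    W    L    W
a=5:    W    W    W    W    W    W    W    W
a=6:    W    L    W    L    W    L    W    L
a=7:    W    L    W    L    W    L    W    L
Cells with no legal move (terminal, hence L): (0,0), (1,0), (2,0), (3,0), (4,0).
The remaining L cells, each justified by listing all of its moves:
(0,2): →(0,1)(W) only, which is W, so L
(0,4): →(0,3)(W), (0,1)(W) — all W, so L
(0,6): →(0,5)(W), (0,3)(W), (0,1)(W) — all W, so L
(1,2): →(1,1)(W), (0,1)(W) — all W, so L
(1,4): →(1,3)(W), (1,1)(W), (0,3)(W) — all W, so L
(1,6): →(1,5)(W), (1,3)(W), (1,1)(W), (0,5)(W) — all W, so L
(2,2): →(2,1)(W), (1,1)(W) — all W, so L
(2,4): →(2,3)(W), (2,1)(W), (1,3)(W) — all W, so L
(2,6): →(2,5)(W), (2,3)(W), (2,1)(W), (1,5)(W) — all W, so L
(3,2): →(3,1)(W), (2,1)(W) — all W, so L
(3,4): →(3,3)(W), (3,1)(W), (2,3)(W) — all W, so L
(3,6): →(3,5)(W), (3,3)(W), (3,1)(W), (2,5)(W) — all W, so L
(4,2): →(4,1)(W), (3,1)(W) — all W, so L
(4,4): →(4,3)(W), (4,1)(W), (3,3)(W) — all W, so L
(4,6): →(4,5)(W), (4,3)(W), (4,1)(W), (3,5)(W) — all W, so L
(6,1): →(1,1)(W), (6,0)(W), (5,0)(W) — all W, so L
(6,3): →(1,3)(W), (6,2)(W), (6,0)(W), (5,2)(W) — all W, so L
(6,5): →(1,5)(W), (6,4)(W), (6,2)(W), (6,0)(W), (5,4)(W) — all W, so L
(6,7): →(1,7)(W), (6,6)(W), (6,4)(W), (6,2)(W), (5,6)(W) — all W, so L
(7,1): →(2,1)(W), (7,0)(W), (6,0)(W) — all W, so L
(7,3): →(2,3)(W), (7,2)(W), (7,0)(W), (6,2)(W) — all W, so L
(7,5): →(2,5)(W), (7,4)(W), (7,2)(W), (7,0)(W), (6,4)(W) — all W, so L
(7,7): →(2,7)(W), (7,6)(W), (7,4)(W), (7,2)(W), (6,6)(W) — all W, so L
Every other cell has at least one move into one of the L cells above, so it is W.
L cells per row: a=0: 4, a=1: 4, a=2: 4, a=3: 4, a=4: 4, a=5: 0, a=6: 4, a=7: 4; total 28.

28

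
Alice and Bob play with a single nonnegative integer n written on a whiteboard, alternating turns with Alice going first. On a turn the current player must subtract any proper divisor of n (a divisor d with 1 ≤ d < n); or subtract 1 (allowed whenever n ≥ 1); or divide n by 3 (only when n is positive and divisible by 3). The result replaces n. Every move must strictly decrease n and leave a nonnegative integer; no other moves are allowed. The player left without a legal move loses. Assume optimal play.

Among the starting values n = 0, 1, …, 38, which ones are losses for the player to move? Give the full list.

Classify positions by backward induction: terminal positions (no move available) are L. From any other position, the mover wins iff some move reaches an L.
n=0: no move → L
n=1: W (go to 0, an L position)
n=2: L (sole option 1(W) is W)
n=3: W (go to 2, an L position)
n=4: W (go to 2, an L position)
n=5: L (sole option 4(W) is W)
n=6: W (go to 2, an L position)
n=7: L (sole option 6(W) is W)
n=8: W (go to 7, an L position)
n=9: L (options 3(W), 6(W), 8(W) are all W)
n=10: W (go to 5, an L position)
n=11: L (sole option 10(W) is W)
n=12: W (go to 9, an L position)
n=13: L (sole option 12(W) is W)
n=14: W (go to 7, an L position)
n=15: W (go to 5, an L position)
n=16: L (options 8(W), 12(W), 14(W), 15(W) are all W)
n=17: W (go to 16, an L position)
n=18: W (go to 9, an L position)
n=19: L (sole option 18(W) is W)
n=20: W (go to 16, an L position)
n=21: W (go to 7, an L position)
n=22: W (go to 11, an L position)
n=23: L (sole option 22(W) is W)
n=24: W (go to 16, an L position)
n=25: L (options 20(W), 24(W) are all W)
n=26: W (go to 13, an L position)
n=27: W (go to 9, an L position)
n=28: L (options 14(W), 21(W), 24(W), 26(W), 27(W) are all W)
n=29: W (go to 28, an L position)
n=30: W (go to 25, an L position)
n=31: L (sole option 30(W) is W)
n=32: W (go to 16, an L position)
n=33: W (go to 11, an L position)
n=34: L (options 17(W), 32(W), 33(W) are all W)
n=35: W (go to 28, an L position)
n=36: W (go to 34, an L position)
n=37: L (sole option 36(W) is W)
n=38: W (go to 19, an L position)
Reading off the rows marked L gives the requested list; there are 15 such values of n.

0, 2, 5, 7, 9, 11, 13, 16, 19, 23, 25, 28, 31, 34, 37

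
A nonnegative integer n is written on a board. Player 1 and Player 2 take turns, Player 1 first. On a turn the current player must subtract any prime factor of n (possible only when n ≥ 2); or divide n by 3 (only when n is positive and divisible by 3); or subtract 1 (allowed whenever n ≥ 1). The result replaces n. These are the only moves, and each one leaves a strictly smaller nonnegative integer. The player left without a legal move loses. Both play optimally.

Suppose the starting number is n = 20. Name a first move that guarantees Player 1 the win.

Move to 18.

Label each position W (a win for the player to move) or L (a loss). A position with no legal move is L; any other position is W exactly when some move reaches an L, and L when every move reaches a W.
n=0: no move → L
n=1: →0(L), so W
n=2: →0(L), so W
n=3: →0(L), so W
n=4: →2(W), 3(W) — all W, so L
n=5: →0(L), so W
n=6: →4(L), so W
n=7: →0(L), so W
n=8: →6(W), 7(W) — all W, so L
n=9: →8(L), so W
n=10: →8(L), so W
n=11: →0(L), so W
n=12: →4(L), so W
n=13: →0(L), so W
n=14: →7(W), 12(W), 13(W) — all W, so L
n=15: →14(L), so W
n=16: →14(L), so W
n=17: →0(L), so W
n=18: →6(W), 15(W), 16(W), 17(W) — all W, so L
n=19: →0(L), so W
n=20: →18(L), so W
From 20, the L positions reachable in one move are: 18.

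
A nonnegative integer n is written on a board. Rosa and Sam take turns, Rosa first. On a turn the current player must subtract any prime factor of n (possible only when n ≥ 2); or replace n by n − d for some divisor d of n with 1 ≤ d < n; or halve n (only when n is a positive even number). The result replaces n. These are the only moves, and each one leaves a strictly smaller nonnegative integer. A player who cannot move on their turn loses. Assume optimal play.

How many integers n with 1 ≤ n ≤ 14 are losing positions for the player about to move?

4

Classify positions by backward induction: terminal positions (no move available) are L. From any other position, the mover wins iff some move reaches an L.
n=0: no move → L
n=1: no move → L
n=2: W (go to 0, an L position)
n=3: W (go to 0, an L position)
n=4: L (options 2(W), 3(W) are all W)
n=5: W (go to 0, an L position)
n=6: W (go to 4, an L position)
n=7: W (go to 0, an L position)
n=8: W (go to 4, an L position)
n=9: L (options 6(W), 8(W) are all W)
n=10: W (go to 9, an L position)
n=11: W (go to 0, an L position)
n=12: W (go to 9, an L position)
n=13: W (go to 0, an L position)
n=14: L (options 7(W), 12(W), 13(W) are all W)
L entries with 1 ≤ n ≤ 14 (n=0 is outside the asked range and is not counted): n = 1, 4, 9, 14; that makes 4.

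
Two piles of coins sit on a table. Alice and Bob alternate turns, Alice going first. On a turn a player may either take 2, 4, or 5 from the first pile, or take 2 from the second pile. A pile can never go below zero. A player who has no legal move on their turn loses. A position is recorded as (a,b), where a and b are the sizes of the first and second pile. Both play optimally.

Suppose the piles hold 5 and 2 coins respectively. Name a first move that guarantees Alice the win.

Move to (3,2).

Classify positions by backward induction: terminal positions (no move available) are L. From any other position, the mover wins iff some move reaches an L.
No move ever increases a pile, so every position that can arise here has a ≤ 5 and b ≤ 2; it is enough to label the cells with 0 ≤ a ≤ 5 and 0 ≤ b ≤ 2.
Every move lowers a or b (never raises either), so fill the grid row by row in increasing a, and left to right within a row: each cell's successors are then already labelled.
      b=0  b=1  b=2
a=0:    L    L    W
a=1:    L    L    W
a=2:    W    W    L
a=3:    W    W    L
a=4:    W    W    W
a=5:    W    W    W
Cells with no legal move (terminal, hence L): (0,0), (0,1), (1,0), (1,1).
The remaining L cells, each justified by listing all of its moves:
(2,2): →(0,2)(W), (2,0)(W) — all W, so L
(3,2): →(1,2)(W), (3,0)(W) — all W, so L
Every other cell has at least one move into one of the L cells above, so it is W.
From (5,2), the L positions reachable in one move are: (3,2).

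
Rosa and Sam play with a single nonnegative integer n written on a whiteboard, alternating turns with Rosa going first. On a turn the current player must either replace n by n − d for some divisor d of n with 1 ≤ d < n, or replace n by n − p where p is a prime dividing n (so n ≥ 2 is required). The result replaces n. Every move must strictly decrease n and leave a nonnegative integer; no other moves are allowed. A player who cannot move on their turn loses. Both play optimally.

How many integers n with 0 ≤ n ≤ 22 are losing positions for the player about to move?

6

Build the W/L table. Terminal = L. A non-terminal position is W if it has a move to some L; otherwise it is L.
n=0: no move → L
n=1: no move → L
n=2: →0(L), so W
n=3: →0(L), so W
n=4: →2(W), 3(W) — all W, so L
n=5: →0(L), so W
n=6: →4(L), so W
n=7: →0(L), so W
n=8: →4(L), so W
n=9: →6(W), 8(W) — all W, so L
n=10: →9(L), so W
n=11: →0(L), so W
n=12: →9(L), so W
n=13: →0(L), so W
n=14: →7(W), 12(W), 13(W) — all W, so L
n=15: →14(L), so W
n=16: →14(L), so W
n=17: →0(L), so W
n=18: →9(L), so W
n=19: →0(L), so W
n=20: →10(W), 15(W), 16(W), 18(W), 19(W) — all W, so L
n=21: →14(L), so W
n=22: →20(L), so W
L entries with 0 ≤ n ≤ 22: n = 0, 1, 4, 9, 14, 20; that makes 6.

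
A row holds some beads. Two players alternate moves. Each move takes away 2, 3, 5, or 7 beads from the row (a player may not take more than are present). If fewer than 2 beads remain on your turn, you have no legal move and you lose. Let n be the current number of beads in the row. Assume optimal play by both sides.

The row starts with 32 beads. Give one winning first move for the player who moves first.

Remove 5, leaving 27.

Label each position W (a win for the player to move) or L (a loss). A position with no legal move is L; any other position is W exactly when some move reaches an L, and L when every move reaches a W.
n=0: no move → L
n=1: no move → L
n=2: can move to 0, which is L ⇒ W
n=3: can move to 1, which is L ⇒ W
n=4: can move to 1, which is L ⇒ W
n=5: can move to 0, which is L ⇒ W
n=6: can move to 1, which is L ⇒ W
n=7: can move to 0, which is L ⇒ W
n=8: can move to 1, which is L ⇒ W
n=9: moves to 7(W), 6(W), 4(W), 2(W); every one is W ⇒ L
n=10: moves to 8(W), 7(W), 5(W), 3(W); every one is W ⇒ L
n=11: can move to 9, which is L ⇒ W
n=12: can move to 10, which is L ⇒ W
n=13: can move to 10, which is L ⇒ W
n=14: can move to 9, which is L ⇒ W
n=15: can move to 10, which is L ⇒ W
n=16: can move to 9, which is L ⇒ W
n=17: can move to 10, which is L ⇒ W
n=18: moves to 16(W), 15(W), 13(W), 11(W); every one is W ⇒ L
n=19: moves to 17(W), 16(W), 14(W), 12(W); every one is W ⇒ L
n=20: can move to 18, which is L ⇒ W
n=21: can move to 19, which is L ⇒ W
n=22: can move to 19, which is L ⇒ W
n=23: can move to 18, which is L ⇒ W
n=24: can move to 19, which is L ⇒ W
n=25: can move to 18, which is L ⇒ W
n=26: can move to 19, which is L ⇒ W
n=27: moves to 25(W), 24(W), 22(W), 20(W); every one is W ⇒ L
n=28: moves to 26(W), 25(W), 23(W), 21(W); every one is W ⇒ L
n=29: can move to 27, which is L ⇒ W
n=30: can move to 28, which is L ⇒ W
n=31: can move to 28, which is L ⇒ W
n=32: can move to 27, which is L ⇒ W
From 32, the L positions reachable in one move are: 27.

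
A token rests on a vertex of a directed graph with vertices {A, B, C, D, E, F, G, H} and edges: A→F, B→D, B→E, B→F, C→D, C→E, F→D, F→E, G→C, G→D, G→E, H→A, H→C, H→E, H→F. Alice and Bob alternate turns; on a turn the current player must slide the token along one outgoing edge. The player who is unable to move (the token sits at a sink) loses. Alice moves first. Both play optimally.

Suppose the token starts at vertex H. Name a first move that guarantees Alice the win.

Move to A.

Classify positions by backward induction: terminal positions (no move available) are L. From any other position, the mover wins iff some move reaches an L.
Every edge goes from a vertex to one that appears earlier in the order D, E, F, C, A, B, G, H, so processing vertices in that order labels each vertex after all of its successors.
D: no outgoing edge → L
E: no outgoing edge → L
F: →E(L), so W
C: →E(L), so W
A: →F(W) only, which is W, so L
B: →E(L), so W
G: →E(L), so W
H: →A(L), so W
From H, the L positions reachable in one move are: A, E. Any move reaching one of these is winning.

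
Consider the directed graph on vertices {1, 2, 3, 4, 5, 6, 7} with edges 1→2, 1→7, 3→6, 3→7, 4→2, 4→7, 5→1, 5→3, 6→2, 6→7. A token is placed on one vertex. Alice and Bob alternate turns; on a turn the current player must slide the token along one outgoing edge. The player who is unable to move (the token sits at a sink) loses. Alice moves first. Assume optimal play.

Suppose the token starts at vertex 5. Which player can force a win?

Classify positions by backward induction: terminal positions (no move available) are L. From any other position, the mover wins iff some move reaches an L.
Every edge goes from a vertex to one that appears earlier in the order 2, 7, 6, 1, 4, 3, 5, so processing vertices in that order labels each vertex after all of its successors.
2: no outgoing edge → L
7: no outgoing edge → L
6: can move to 7, which is L ⇒ W
1: can move to 7, which is L ⇒ W
4: can move to 7, which is L ⇒ W
3: can move to 7, which is L ⇒ W
5: moves to 3(W), 1(W); every one is W ⇒ L
Every move from 5 reaches a W position, so the mover loses.

Bob wins.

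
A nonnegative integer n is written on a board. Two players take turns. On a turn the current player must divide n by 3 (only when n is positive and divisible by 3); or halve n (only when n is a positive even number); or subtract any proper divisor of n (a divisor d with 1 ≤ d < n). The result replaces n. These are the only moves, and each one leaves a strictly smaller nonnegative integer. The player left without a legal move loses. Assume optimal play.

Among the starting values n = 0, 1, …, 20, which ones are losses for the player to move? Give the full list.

0, 1, 4, 7, 9, 11, 13, 15, 17, 19

Compute win/loss labels from the base case upward. A position with no move is L. Any other position is W if it can reach an L in one move, else L.
n=0: no move → L
n=1: no move → L
n=2: →1(L), so W
n=3: →1(L), so W
n=4: →2(W), 3(W) — all W, so L
n=5: →4(L), so W
n=6: →4(L), so W
n=7: →6(W) only, which is W, so L
n=8: →4(L), so W
n=9: →3(W), 6(W), 8(W) — all W, so L
n=10: →9(L), so W
n=11: →10(W) only, which is W, so L
n=12: →4(L), so W
n=13: →12(W) only, which is W, so L
n=14: →7(L), so W
n=15: →5(W), 10(W), 12(W), 14(W) — all W, so L
n=16: →15(L), so W
n=17: →16(W) only, which is W, so L
n=18: →9(L), so W
n=19: →18(W) only, which is W, so L
n=20: →15(L), so W
Reading off the rows marked L gives the requested list; there are 10 such values of n.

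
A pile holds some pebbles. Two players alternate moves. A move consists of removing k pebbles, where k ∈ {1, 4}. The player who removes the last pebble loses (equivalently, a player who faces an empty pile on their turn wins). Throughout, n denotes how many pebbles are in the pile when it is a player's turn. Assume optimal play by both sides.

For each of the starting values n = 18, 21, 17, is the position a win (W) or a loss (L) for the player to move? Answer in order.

Build the W/L table. Terminal = W. A non-terminal position is W if it has a move to some L; otherwise it is L.
n=0: no move; the opponent has just taken the last pebble and therefore loses → W
n=1: only reaches 0(W), which is W → L
n=2: reaches L-position 1 → W
n=3: only reaches 2(W), which is W → L
n=4: reaches L-position 3 → W
n=5: reaches L-position 1 → W
n=6: only reaches 5(W), 2(W), all W → L
n=7: reaches L-position 6 → W
n=8: only reaches 7(W), 4(W), all W → L
n=9: reaches L-position 8 → W
n=10: reaches L-position 6 → W
n=11: only reaches 10(W), 7(W), all W → L
n=12: reaches L-position 11 → W
n=13: only reaches 12(W), 9(W), all W → L
n=14: reaches L-position 13 → W
n=15: reaches L-position 11 → W
n=16: only reaches 15(W), 12(W), all W → L
n=17: reaches L-position 16 → W
n=18: only reaches 17(W), 14(W), all W → L
n=19: reaches L-position 18 → W
n=20: reaches L-position 16 → W
n=21: only reaches 20(W), 17(W), all W → L

18: L, 21: L, 17: W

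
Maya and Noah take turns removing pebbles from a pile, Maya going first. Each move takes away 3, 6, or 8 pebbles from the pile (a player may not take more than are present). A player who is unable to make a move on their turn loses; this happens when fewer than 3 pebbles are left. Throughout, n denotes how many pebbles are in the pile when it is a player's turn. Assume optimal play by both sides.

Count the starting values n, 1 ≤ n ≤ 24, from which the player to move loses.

8

Classify positions by backward induction: terminal positions (no move available) are L. From any other position, the mover wins iff some move reaches an L.
n=0: no move → L
n=1: no move → L
n=2: no move → L
n=3: reaches L-position 0 → W
n=4: reaches L-position 1 → W
n=5: reaches L-position 2 → W
n=6: reaches L-position 0 → W
n=7: reaches L-position 1 → W
n=8: reaches L-position 2 → W
n=9: reaches L-position 1 → W
n=10: reaches L-position 2 → W
n=11: only reaches 8(W), 5(W), 3(W), all W → L
n=12: only reaches 9(W), 6(W), 4(W), all W → L
n=13: only reaches 10(W), 7(W), 5(W), all W → L
n=14: reaches L-position 11 → W
n=15: reaches L-position 12 → W
n=16: reaches L-position 13 → W
n=17: reaches L-position 11 → W
n=18: reaches L-position 12 → W
n=19: reaches L-position 13 → W
n=20: reaches L-position 12 → W
n=21: reaches L-position 13 → W
n=22: only reaches 19(W), 16(W), 14(W), all W → L
n=23: only reaches 20(W), 17(W), 15(W), all W → L
n=24: only reaches 21(W), 18(W), 16(W), all W → L
L entries with 1 ≤ n ≤ 24 (n=0 is outside the asked range and is not counted): n = 1, 2, 11, 12, 13, 22, 23, 24; that makes 8.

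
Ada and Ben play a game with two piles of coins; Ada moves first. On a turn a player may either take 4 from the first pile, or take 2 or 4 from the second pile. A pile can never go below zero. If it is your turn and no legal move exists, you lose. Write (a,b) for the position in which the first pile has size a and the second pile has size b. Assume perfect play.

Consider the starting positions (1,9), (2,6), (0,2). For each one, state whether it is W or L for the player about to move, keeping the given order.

Work bottom-up. With no move the player to move loses. Otherwise the position is W if at least one move leads to an L position for the opponent, and L if every move leads to a W.
No move ever increases a pile, so every position that can arise here has a ≤ 2 and b ≤ 9; it is enough to label the cells with 0 ≤ a ≤ 2 and 0 ≤ b ≤ 9.
Every move lowers a or b (never raises either), so fill the grid row by row in increasing a, and left to right within a row: each cell's successors are then already labelled.
      b=0  b=1  b=2  b=3  b=4  b=5  b=6  b=7  b=8  b=9
a=0:    L    L    W    W    W    W    L    L    W    W
a=1:    L    L    W    W    W    W    L    L    W    W
a=2:    L    L    W    W    W    W    L    L    W    W
Cells with no legal move (terminal, hence L): (0,0), (0,1), (1,0), (1,1), (2,0), (2,1).
The remaining L cells, each justified by listing all of its moves:
(0,6): only reaches (0,4)(W), (0,2)(W), all W → L
(0,7): only reaches (0,5)(W), (0,3)(W), all W → L
(1,6): only reaches (1,4)(W), (1,2)(W), all W → L
(1,7): only reaches (1,5)(W), (1,3)(W), all W → L
(2,6): only reaches (2,4)(W), (2,2)(W), all W → L
(2,7): only reaches (2,5)(W), (2,3)(W), all W → L
Every other cell has at least one move into one of the L cells above, so it is W.
(1,9): the move to (1,7) reaches an L cell, so W
(2,6): one of the L cells justified above, so L
(0,2): the move to (0,0) reaches an L cell, so W

(1,9): W, (2,6): L, (0,2): W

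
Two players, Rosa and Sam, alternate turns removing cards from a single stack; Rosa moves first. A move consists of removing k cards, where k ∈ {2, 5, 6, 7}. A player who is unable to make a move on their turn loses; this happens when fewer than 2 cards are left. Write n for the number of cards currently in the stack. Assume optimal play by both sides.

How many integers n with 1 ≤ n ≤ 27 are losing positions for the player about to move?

7

Work bottom-up. With no move the player to move loses. Otherwise the position is W if at least one move leads to an L position for the opponent, and L if every move leads to a W.
n=0: no move → L
n=1: no move → L
n=2: reaches L-position 0 → W
n=3: reaches L-position 1 → W
n=4: only reaches 2(W), which is W → L
n=5: reaches L-position 0 → W
n=6: reaches L-position 4 → W
n=7: reaches L-position 1 → W
n=8: reaches L-position 1 → W
n=9: reaches L-position 4 → W
n=10: reaches L-position 4 → W
n=11: reaches L-position 4 → W
n=12: only reaches 10(W), 7(W), 6(W), 5(W), all W → L
n=13: only reaches 11(W), 8(W), 7(W), 6(W), all W → L
n=14: reaches L-position 12 → W
n=15: reaches L-position 13 → W
n=16: only reaches 14(W), 11(W), 10(W), 9(W), all W → L
n=17: reaches L-position 12 → W
n=18: reaches L-position 16 → W
n=19: reaches L-position 13 → W
n=20: reaches L-position 13 → W
n=21: reaches L-position 16 → W
n=22: reaches L-position 16 → W
n=23: reaches L-position 16 → W
n=24: only reaches 22(W), 19(W), 18(W), 17(W), all W → L
n=25: only reaches 23(W), 20(W), 19(W), 18(W), all W → L
n=26: reaches L-position 24 → W
n=27: reaches L-position 25 → W
L entries with 1 ≤ n ≤ 27 (n=0 is outside the asked range and is not counted): n = 1, 4, 12, 13, 16, 24, 25; that makes 7.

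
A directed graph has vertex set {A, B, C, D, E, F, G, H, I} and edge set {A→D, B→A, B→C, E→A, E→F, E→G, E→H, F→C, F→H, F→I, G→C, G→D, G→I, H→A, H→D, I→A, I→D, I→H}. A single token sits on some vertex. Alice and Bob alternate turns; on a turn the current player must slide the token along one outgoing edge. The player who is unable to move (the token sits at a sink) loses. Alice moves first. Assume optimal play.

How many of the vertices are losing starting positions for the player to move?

3

Build the W/L table. Terminal = L. A non-terminal position is W if it has a move to some L; otherwise it is L.
Every edge goes from a vertex to one that appears earlier in the order D, C, A, H, I, G, F, E, B, so processing vertices in that order labels each vertex after all of its successors.
D: no outgoing edge → L
C: no outgoing edge → L
A: can move to D, which is L ⇒ W
H: can move to D, which is L ⇒ W
I: can move to D, which is L ⇒ W
G: can move to C, which is L ⇒ W
F: can move to C, which is L ⇒ W
E: moves to F(W), G(W), H(W), A(W); every one is W ⇒ L
B: can move to C, which is L ⇒ W
The L vertices are C, D, E; that is 3 in all.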